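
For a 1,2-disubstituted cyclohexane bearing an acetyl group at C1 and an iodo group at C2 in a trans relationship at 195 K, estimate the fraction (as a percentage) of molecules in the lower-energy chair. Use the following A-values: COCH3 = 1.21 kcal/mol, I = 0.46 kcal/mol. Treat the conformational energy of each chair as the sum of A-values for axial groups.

98.7%

C1 and C2 have opposite parity, so for the trans isomer the two substituents are e,e in one chair and a,a in the other.
Chair I (acetyl axial, iodo axial): E = 1.67 kcal/mol; chair II (acetyl equatorial, iodo equatorial): E = 0.00 kcal/mol.
ΔG = 1.67 kcal/mol between the two chairs.
K = exp(ΔG/RT) with R = 1.987×10⁻³ kcal mol⁻¹ K⁻¹ and T = 195 K gives K ≈ 74.4.
Fraction in the lower-energy chair = K/(K+1) = 98.7%.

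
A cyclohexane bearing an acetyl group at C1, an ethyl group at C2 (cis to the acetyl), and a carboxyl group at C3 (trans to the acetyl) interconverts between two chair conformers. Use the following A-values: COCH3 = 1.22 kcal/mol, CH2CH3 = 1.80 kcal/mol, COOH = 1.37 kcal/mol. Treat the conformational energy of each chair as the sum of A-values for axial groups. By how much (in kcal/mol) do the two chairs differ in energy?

Chair I (acetyl axial, ethyl equatorial, carboxyl equatorial): E = 1.22 kcal/mol.
Chair II (acetyl equatorial, ethyl axial, carboxyl axial): E = 3.17 kcal/mol.
ΔE = 3.17 − 1.22 = 1.95 kcal/mol; chair I is more stable.

1.95 kcal/mol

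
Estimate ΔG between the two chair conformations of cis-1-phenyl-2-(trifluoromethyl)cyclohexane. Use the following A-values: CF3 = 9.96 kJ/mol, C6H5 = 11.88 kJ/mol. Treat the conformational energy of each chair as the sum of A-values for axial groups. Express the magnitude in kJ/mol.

C1 and C2 have opposite parity, so for the cis isomer the two substituents are one axial and one equatorial in each chair.
Chair I (trifluoromethyl axial, phenyl equatorial): E = 9.96 kJ/mol.
Chair II (trifluoromethyl equatorial, phenyl axial): E = 11.88 kJ/mol.
ΔE = 11.88 − 9.96 = 1.92 kJ/mol; chair I is more stable.

1.92 kJ/mol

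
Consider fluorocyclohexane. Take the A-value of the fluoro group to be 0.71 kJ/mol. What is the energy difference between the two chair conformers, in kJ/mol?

0.71 kJ/mol

A monosubstituted cyclohexane has one chair with the fluoro group axial (E = A = 0.71 kJ/mol) and one with it equatorial (E = 0).
ΔE = 0.71 − 0 = 0.71 kJ/mol.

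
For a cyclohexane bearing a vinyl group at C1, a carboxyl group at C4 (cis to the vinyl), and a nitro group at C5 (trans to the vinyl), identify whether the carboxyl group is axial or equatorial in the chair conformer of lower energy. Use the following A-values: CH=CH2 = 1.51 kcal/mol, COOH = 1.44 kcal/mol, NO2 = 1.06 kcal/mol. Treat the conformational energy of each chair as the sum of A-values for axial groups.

Chair I (vinyl axial, carboxyl equatorial, nitro equatorial): E = 1.51 kcal/mol.
Chair II (vinyl equatorial, carboxyl axial, nitro axial): E = 2.50 kcal/mol.
Chair I is the more stable (lower-energy) conformer, and in that chair the carboxyl group is equatorial.

equatorial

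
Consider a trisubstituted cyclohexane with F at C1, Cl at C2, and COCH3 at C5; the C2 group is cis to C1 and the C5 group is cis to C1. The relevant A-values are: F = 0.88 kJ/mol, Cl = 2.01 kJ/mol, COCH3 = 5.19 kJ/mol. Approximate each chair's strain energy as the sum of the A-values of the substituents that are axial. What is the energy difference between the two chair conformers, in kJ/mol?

Chair I (fluoro axial, chloro equatorial, acetyl axial): E = 6.07 kJ/mol.
Chair II (fluoro equatorial, chloro axial, acetyl equatorial): E = 2.01 kJ/mol.
ΔE = 6.07 − 2.01 = 4.06 kJ/mol; chair II is more stable.

4.06 kJ/mol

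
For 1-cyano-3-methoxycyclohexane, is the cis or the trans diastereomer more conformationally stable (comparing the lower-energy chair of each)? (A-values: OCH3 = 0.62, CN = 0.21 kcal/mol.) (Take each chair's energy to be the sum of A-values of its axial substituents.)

cis

At 1,3 positions (parity same): cis → (e,e or a,a); trans → (a,e or e,a).
Best chair for cis: E = 0.00 kcal/mol; best chair for trans: E = 0.21 kcal/mol.
The cis isomer is lower by 0.21 kcal/mol.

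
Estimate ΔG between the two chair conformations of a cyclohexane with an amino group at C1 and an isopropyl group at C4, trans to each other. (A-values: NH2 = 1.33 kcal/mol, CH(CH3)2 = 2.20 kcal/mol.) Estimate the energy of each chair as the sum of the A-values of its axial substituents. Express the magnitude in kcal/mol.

3.53 kcal/mol

C1 and C4 have opposite parity, so for the trans isomer the two substituents are e,e in one chair and a,a in the other.
Chair I (amino axial, isopropyl axial): E = 3.53 kcal/mol.
Chair II (amino equatorial, isopropyl equatorial): E = 0.00 kcal/mol.
ΔE = 3.53 − 0.00 = 3.53 kcal/mol; chair II is more stable.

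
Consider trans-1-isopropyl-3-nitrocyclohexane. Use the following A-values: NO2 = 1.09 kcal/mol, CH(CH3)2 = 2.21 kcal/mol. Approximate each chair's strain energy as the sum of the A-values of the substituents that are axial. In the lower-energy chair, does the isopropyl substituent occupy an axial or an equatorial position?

equatorial

C1 and C3 have the same parity, so for the trans isomer the two substituents are one axial and one equatorial in each chair.
Chair I (nitro axial, isopropyl equatorial): E = 1.09 kcal/mol.
Chair II (nitro equatorial, isopropyl axial): E = 2.21 kcal/mol.
Chair I is the more stable (lower-energy) conformer, and in that chair the isopropyl group is equatorial.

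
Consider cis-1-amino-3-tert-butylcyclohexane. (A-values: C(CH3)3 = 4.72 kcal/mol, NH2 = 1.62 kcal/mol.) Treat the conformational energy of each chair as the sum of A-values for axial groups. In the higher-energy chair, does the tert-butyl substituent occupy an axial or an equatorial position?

axial

C1 and C3 have the same parity, so for the cis isomer the two substituents are e,e in one chair and a,a in the other.
Chair I (tert-butyl axial, amino axial): E = 6.34 kcal/mol.
Chair II (tert-butyl equatorial, amino equatorial): E = 0.00 kcal/mol.
Chair I is the less stable (higher-energy) conformer, and in that chair the tert-butyl group is axial.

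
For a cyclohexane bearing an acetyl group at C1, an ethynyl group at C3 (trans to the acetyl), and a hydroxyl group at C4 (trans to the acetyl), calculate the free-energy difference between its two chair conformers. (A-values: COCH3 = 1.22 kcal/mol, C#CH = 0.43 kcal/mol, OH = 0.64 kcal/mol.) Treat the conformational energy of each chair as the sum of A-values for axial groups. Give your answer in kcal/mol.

Chair I (acetyl axial, ethynyl equatorial, hydroxyl axial): E = 1.86 kcal/mol.
Chair II (acetyl equatorial, ethynyl axial, hydroxyl equatorial): E = 0.43 kcal/mol.
ΔE = 1.86 − 0.43 = 1.43 kcal/mol; chair II is more stable.

1.43 kcal/mol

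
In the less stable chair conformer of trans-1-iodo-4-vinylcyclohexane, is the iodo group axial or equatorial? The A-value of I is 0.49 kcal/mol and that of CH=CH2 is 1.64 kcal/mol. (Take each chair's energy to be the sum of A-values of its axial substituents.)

C1 and C4 have opposite parity, so for the trans isomer the two substituents are e,e in one chair and a,a in the other.
Chair I (iodo axial, vinyl axial): E = 2.13 kcal/mol.
Chair II (iodo equatorial, vinyl equatorial): E = 0.00 kcal/mol.
Chair I is the less stable (higher-energy) conformer, and in that chair the iodo group is axial.

axial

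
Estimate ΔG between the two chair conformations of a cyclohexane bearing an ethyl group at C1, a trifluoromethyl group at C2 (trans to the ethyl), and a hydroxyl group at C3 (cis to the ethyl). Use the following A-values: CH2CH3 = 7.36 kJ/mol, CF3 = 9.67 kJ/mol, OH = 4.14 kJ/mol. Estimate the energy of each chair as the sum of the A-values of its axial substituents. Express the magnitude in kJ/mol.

21.17 kJ/mol

Chair I (ethyl axial, trifluoromethyl axial, hydroxyl axial): E = 21.17 kJ/mol.
Chair II (ethyl equatorial, trifluoromethyl equatorial, hydroxyl equatorial): E = 0.00 kJ/mol.
ΔE = 21.17 − 0.00 = 21.17 kJ/mol; chair II is more stable.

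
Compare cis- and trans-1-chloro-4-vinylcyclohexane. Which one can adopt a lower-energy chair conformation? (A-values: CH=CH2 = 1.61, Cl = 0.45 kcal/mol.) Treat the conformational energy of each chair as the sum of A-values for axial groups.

trans

At 1,4 positions (parity opposite): cis → (a,e or e,a); trans → (e,e or a,a).
Best chair for cis: E = 0.45 kcal/mol; best chair for trans: E = 0.00 kcal/mol.
The trans isomer is lower by 0.45 kcal/mol.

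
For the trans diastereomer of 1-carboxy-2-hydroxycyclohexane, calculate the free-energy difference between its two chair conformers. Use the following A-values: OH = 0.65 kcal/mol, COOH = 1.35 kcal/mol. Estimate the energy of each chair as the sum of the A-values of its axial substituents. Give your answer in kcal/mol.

C1 and C2 have opposite parity, so for the trans isomer the two substituents are e,e in one chair and a,a in the other.
Chair I (hydroxyl axial, carboxyl axial): E = 2.00 kcal/mol.
Chair II (hydroxyl equatorial, carboxyl equatorial): E = 0.00 kcal/mol.
ΔE = 2.00 − 0.00 = 2.00 kcal/mol; chair II is more stable.

2.00 kcal/mol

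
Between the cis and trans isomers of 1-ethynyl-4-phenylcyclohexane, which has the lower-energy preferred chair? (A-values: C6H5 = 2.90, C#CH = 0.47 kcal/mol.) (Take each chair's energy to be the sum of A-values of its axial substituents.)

At 1,4 positions (parity opposite): cis → (a,e or e,a); trans → (e,e or a,a).
Best chair for cis: E = 0.47 kcal/mol; best chair for trans: E = 0.00 kcal/mol.
The trans isomer is lower by 0.47 kcal/mol.

trans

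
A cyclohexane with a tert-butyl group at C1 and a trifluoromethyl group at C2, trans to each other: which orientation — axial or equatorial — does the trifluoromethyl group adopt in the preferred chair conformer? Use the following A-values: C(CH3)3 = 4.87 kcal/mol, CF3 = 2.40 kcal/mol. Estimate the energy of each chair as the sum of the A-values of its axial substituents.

equatorial

C1 and C2 have opposite parity, so for the trans isomer the two substituents are e,e in one chair and a,a in the other.
Chair I (tert-butyl axial, trifluoromethyl axial): E = 7.27 kcal/mol.
Chair II (tert-butyl equatorial, trifluoromethyl equatorial): E = 0.00 kcal/mol.
Chair II is the more stable (lower-energy) conformer, and in that chair the trifluoromethyl group is equatorial.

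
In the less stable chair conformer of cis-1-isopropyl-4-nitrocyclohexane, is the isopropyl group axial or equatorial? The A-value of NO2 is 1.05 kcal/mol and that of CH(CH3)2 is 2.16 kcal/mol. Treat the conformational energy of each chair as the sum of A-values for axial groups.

C1 and C4 have opposite parity, so for the cis isomer the two substituents are one axial and one equatorial in each chair.
Chair I (nitro axial, isopropyl equatorial): E = 1.05 kcal/mol.
Chair II (nitro equatorial, isopropyl axial): E = 2.16 kcal/mol.
Chair II is the less stable (higher-energy) conformer, and in that chair the isopropyl group is axial.

axial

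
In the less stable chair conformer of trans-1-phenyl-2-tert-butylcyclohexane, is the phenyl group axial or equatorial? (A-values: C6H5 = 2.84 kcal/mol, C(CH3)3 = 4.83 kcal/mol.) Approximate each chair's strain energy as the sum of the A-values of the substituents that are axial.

C1 and C2 have opposite parity, so for the trans isomer the two substituents are e,e in one chair and a,a in the other.
Chair I (phenyl axial, tert-butyl axial): E = 7.67 kcal/mol.
Chair II (phenyl equatorial, tert-butyl equatorial): E = 0.00 kcal/mol.
Chair I is the less stable (higher-energy) conformer, and in that chair the phenyl group is axial.

axial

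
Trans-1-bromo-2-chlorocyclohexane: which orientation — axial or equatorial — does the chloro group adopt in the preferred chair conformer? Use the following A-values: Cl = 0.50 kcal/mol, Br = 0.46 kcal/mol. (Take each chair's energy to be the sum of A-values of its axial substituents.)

C1 and C2 have opposite parity, so for the trans isomer the two substituents are e,e in one chair and a,a in the other.
Chair I (chloro axial, bromo axial): E = 0.96 kcal/mol.
Chair II (chloro equatorial, bromo equatorial): E = 0.00 kcal/mol.
Chair II is the more stable (lower-energy) conformer, and in that chair the chloro group is equatorial.

equatorial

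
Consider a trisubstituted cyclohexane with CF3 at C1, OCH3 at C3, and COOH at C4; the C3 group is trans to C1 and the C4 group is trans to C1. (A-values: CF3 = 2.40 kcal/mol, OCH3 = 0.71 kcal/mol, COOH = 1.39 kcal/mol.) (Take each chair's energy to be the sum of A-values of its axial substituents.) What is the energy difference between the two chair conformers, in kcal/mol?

Chair I (trifluoromethyl axial, methoxy equatorial, carboxyl axial): E = 3.79 kcal/mol.
Chair II (trifluoromethyl equatorial, methoxy axial, carboxyl equatorial): E = 0.71 kcal/mol.
ΔE = 3.79 − 0.71 = 3.08 kcal/mol; chair II is more stable.

3.08 kcal/mol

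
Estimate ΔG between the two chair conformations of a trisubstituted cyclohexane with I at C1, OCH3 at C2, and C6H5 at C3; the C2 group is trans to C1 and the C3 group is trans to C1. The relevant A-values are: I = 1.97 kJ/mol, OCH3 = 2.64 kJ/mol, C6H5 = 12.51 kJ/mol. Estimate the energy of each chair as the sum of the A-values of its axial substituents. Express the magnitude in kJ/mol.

Chair I (iodo axial, methoxy axial, phenyl equatorial): E = 4.61 kJ/mol.
Chair II (iodo equatorial, methoxy equatorial, phenyl axial): E = 12.51 kJ/mol.
ΔE = 12.51 − 4.61 = 7.90 kJ/mol; chair I is more stable.

7.90 kJ/mol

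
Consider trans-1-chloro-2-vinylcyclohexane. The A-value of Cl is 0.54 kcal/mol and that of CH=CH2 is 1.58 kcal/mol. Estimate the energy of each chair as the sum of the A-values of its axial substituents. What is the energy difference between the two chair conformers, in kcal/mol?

2.12 kcal/mol

C1 and C2 have opposite parity, so for the trans isomer the two substituents are e,e in one chair and a,a in the other.
Chair I (chloro axial, vinyl axial): E = 2.12 kcal/mol.
Chair II (chloro equatorial, vinyl equatorial): E = 0.00 kcal/mol.
ΔE = 2.12 − 0.00 = 2.12 kcal/mol; chair II is more stable.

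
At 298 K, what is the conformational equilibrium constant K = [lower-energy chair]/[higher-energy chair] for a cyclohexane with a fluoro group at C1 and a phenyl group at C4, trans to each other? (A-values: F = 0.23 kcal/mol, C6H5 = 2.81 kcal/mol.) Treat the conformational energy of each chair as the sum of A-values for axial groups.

C1 and C4 have opposite parity, so for the trans isomer the two substituents are e,e in one chair and a,a in the other.
Chair I (fluoro axial, phenyl axial): E = 3.04 kcal/mol; chair II (fluoro equatorial, phenyl equatorial): E = 0.00 kcal/mol.
ΔG = 3.04 kcal/mol between the two chairs.
K = exp(ΔG/RT) with R = 1.987×10⁻³ kcal mol⁻¹ K⁻¹ and T = 298 K gives K ≈ 170.

K ≈ 170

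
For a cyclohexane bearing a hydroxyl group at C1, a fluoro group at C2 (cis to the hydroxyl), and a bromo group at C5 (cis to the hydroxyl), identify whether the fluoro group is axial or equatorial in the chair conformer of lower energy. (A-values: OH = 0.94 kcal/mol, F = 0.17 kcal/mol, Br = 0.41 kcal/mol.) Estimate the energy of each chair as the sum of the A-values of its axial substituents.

Chair I (hydroxyl axial, fluoro equatorial, bromo axial): E = 1.35 kcal/mol.
Chair II (hydroxyl equatorial, fluoro axial, bromo equatorial): E = 0.17 kcal/mol.
Chair II is the more stable (lower-energy) conformer, and in that chair the fluoro group is axial.

axial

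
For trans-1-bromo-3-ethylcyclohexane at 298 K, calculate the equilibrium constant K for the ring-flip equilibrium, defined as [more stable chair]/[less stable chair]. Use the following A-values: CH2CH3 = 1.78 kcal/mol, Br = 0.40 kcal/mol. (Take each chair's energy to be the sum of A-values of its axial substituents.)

K ≈ 10.3

C1 and C3 have the same parity, so for the trans isomer the two substituents are one axial and one equatorial in each chair.
Chair I (ethyl axial, bromo equatorial): E = 1.78 kcal/mol; chair II (ethyl equatorial, bromo axial): E = 0.40 kcal/mol.
ΔG = 1.38 kcal/mol between the two chairs.
K = exp(ΔG/RT) with R = 1.987×10⁻³ kcal mol⁻¹ K⁻¹ and T = 298 K gives K ≈ 10.3.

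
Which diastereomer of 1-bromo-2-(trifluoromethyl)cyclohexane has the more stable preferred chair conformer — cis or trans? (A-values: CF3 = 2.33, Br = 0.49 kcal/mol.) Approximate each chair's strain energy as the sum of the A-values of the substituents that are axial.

trans

At 1,2 positions (parity opposite): cis → (a,e or e,a); trans → (e,e or a,a).
Best chair for cis: E = 0.49 kcal/mol; best chair for trans: E = 0.00 kcal/mol.
The trans isomer is lower by 0.49 kcal/mol.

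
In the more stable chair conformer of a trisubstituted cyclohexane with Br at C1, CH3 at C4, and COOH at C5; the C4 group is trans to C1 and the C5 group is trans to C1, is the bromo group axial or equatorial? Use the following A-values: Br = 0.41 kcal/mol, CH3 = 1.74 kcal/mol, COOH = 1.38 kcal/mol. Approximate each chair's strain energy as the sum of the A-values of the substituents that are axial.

equatorial

Chair I (bromo axial, methyl axial, carboxyl equatorial): E = 2.15 kcal/mol.
Chair II (bromo equatorial, methyl equatorial, carboxyl axial): E = 1.38 kcal/mol.
Chair II is the more stable (lower-energy) conformer, and in that chair the bromo group is equatorial.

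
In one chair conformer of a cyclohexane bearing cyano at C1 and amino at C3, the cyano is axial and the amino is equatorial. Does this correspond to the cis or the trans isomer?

C1 and C3 have the same parity, so their axial bonds point in the same direction.
With same-parity carbons, two substituents on the same face are both axial or both equatorial; opposite faces give one of each.
Here the groups are axial/equatorial → opposite face → trans.

trans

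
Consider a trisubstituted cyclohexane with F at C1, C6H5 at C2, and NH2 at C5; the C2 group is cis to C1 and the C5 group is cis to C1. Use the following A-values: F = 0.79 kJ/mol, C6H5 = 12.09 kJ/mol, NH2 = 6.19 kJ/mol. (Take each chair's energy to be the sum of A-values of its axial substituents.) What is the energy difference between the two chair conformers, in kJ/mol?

5.11 kJ/mol

Chair I (fluoro axial, phenyl equatorial, amino axial): E = 6.98 kJ/mol.
Chair II (fluoro equatorial, phenyl axial, amino equatorial): E = 12.09 kJ/mol.
ΔE = 12.09 − 6.98 = 5.11 kJ/mol; chair I is more stable.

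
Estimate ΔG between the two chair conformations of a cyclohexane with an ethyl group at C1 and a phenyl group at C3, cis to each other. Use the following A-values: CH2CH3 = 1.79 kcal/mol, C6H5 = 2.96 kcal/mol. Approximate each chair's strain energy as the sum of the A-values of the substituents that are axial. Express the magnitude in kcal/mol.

4.75 kcal/mol

C1 and C3 have the same parity, so for the cis isomer the two substituents are e,e in one chair and a,a in the other.
Chair I (ethyl axial, phenyl axial): E = 4.75 kcal/mol.
Chair II (ethyl equatorial, phenyl equatorial): E = 0.00 kcal/mol.
ΔE = 4.75 − 0.00 = 4.75 kcal/mol; chair II is more stable.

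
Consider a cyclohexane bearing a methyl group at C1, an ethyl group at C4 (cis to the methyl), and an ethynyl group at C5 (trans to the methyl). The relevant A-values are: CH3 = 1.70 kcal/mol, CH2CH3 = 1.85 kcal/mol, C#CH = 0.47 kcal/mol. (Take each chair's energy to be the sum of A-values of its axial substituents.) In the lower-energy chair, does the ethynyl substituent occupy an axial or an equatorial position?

equatorial

Chair I (methyl axial, ethyl equatorial, ethynyl equatorial): E = 1.70 kcal/mol.
Chair II (methyl equatorial, ethyl axial, ethynyl axial): E = 2.32 kcal/mol.
Chair I is the more stable (lower-energy) conformer, and in that chair the ethynyl group is equatorial.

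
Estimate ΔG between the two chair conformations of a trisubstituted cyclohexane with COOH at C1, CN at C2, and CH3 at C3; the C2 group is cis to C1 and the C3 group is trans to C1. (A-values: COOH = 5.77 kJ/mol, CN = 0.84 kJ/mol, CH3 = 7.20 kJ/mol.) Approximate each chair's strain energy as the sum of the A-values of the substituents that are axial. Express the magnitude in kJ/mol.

2.27 kJ/mol

Chair I (carboxyl axial, cyano equatorial, methyl equatorial): E = 5.77 kJ/mol.
Chair II (carboxyl equatorial, cyano axial, methyl axial): E = 8.04 kJ/mol.
ΔE = 8.04 − 5.77 = 2.27 kJ/mol; chair I is more stable.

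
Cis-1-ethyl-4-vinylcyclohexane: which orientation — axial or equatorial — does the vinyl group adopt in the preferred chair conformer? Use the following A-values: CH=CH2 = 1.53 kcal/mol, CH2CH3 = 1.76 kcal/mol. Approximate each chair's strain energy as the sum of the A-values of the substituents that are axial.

C1 and C4 have opposite parity, so for the cis isomer the two substituents are one axial and one equatorial in each chair.
Chair I (vinyl axial, ethyl equatorial): E = 1.53 kcal/mol.
Chair II (vinyl equatorial, ethyl axial): E = 1.76 kcal/mol.
Chair I is the more stable (lower-energy) conformer, and in that chair the vinyl group is axial.

axial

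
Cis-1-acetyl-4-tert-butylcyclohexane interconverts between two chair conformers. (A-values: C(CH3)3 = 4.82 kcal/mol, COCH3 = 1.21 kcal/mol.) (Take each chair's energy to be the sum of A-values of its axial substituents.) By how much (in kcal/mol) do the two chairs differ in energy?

C1 and C4 have opposite parity, so for the cis isomer the two substituents are one axial and one equatorial in each chair.
Chair I (tert-butyl axial, acetyl equatorial): E = 4.82 kcal/mol.
Chair II (tert-butyl equatorial, acetyl axial): E = 1.21 kcal/mol.
ΔE = 4.82 − 1.21 = 3.61 kcal/mol; chair II is more stable.

3.61 kcal/mol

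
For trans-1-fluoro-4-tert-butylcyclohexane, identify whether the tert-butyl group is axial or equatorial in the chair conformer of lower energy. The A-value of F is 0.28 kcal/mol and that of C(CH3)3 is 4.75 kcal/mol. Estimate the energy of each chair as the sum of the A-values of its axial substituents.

equatorial

C1 and C4 have opposite parity, so for the trans isomer the two substituents are e,e in one chair and a,a in the other.
Chair I (fluoro axial, tert-butyl axial): E = 5.03 kcal/mol.
Chair II (fluoro equatorial, tert-butyl equatorial): E = 0.00 kcal/mol.
Chair II is the more stable (lower-energy) conformer, and in that chair the tert-butyl group is equatorial.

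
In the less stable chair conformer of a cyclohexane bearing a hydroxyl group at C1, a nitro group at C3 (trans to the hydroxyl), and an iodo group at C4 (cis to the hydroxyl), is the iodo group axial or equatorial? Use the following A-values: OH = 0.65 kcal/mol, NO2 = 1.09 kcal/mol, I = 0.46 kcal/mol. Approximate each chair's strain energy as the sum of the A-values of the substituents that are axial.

axial

Chair I (hydroxyl axial, nitro equatorial, iodo equatorial): E = 0.65 kcal/mol.
Chair II (hydroxyl equatorial, nitro axial, iodo axial): E = 1.55 kcal/mol.
Chair II is the less stable (higher-energy) conformer, and in that chair the iodo group is axial.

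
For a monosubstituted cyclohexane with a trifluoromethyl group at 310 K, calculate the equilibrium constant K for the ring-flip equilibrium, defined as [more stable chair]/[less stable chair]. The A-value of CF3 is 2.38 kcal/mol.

One chair has the trifluoromethyl group axial (E = 2.38 kcal/mol) and the other has it equatorial (E = 0).
ΔG = 2.38 kcal/mol between the two chairs.
K = exp(ΔG/RT) with R = 1.987×10⁻³ kcal mol⁻¹ K⁻¹ and T = 310 K gives K ≈ 47.6.

K ≈ 47.6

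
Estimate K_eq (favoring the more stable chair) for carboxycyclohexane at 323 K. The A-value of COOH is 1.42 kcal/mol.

One chair has the carboxyl group axial (E = 1.42 kcal/mol) and the other has it equatorial (E = 0).
ΔG = 1.42 kcal/mol between the two chairs.
K = exp(ΔG/RT) with R = 1.987×10⁻³ kcal mol⁻¹ K⁻¹ and T = 323 K gives K ≈ 9.14.

K ≈ 9.14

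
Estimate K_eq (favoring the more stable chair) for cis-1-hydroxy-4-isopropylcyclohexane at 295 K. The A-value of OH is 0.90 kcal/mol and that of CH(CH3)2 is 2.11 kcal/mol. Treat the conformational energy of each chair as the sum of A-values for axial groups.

K ≈ 7.88

C1 and C4 have opposite parity, so for the cis isomer the two substituents are one axial and one equatorial in each chair.
Chair I (hydroxyl axial, isopropyl equatorial): E = 0.90 kcal/mol; chair II (hydroxyl equatorial, isopropyl axial): E = 2.11 kcal/mol.
ΔG = 1.21 kcal/mol between the two chairs.
K = exp(ΔG/RT) with R = 1.987×10⁻³ kcal mol⁻¹ K⁻¹ and T = 295 K gives K ≈ 7.88.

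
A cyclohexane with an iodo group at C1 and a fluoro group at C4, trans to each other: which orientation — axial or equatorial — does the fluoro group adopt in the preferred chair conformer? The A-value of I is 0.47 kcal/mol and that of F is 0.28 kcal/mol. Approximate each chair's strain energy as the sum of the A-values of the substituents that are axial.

equatorial

C1 and C4 have opposite parity, so for the trans isomer the two substituents are e,e in one chair and a,a in the other.
Chair I (iodo axial, fluoro axial): E = 0.75 kcal/mol.
Chair II (iodo equatorial, fluoro equatorial): E = 0.00 kcal/mol.
Chair II is the more stable (lower-energy) conformer, and in that chair the fluoro group is equatorial.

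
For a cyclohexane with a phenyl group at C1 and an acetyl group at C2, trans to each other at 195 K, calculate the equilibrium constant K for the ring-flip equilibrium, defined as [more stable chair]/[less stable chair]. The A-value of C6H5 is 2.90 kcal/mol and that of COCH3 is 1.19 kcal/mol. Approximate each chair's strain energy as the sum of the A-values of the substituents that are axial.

K ≈ 38399

C1 and C2 have opposite parity, so for the trans isomer the two substituents are e,e in one chair and a,a in the other.
Chair I (phenyl axial, acetyl axial): E = 4.09 kcal/mol; chair II (phenyl equatorial, acetyl equatorial): E = 0.00 kcal/mol.
ΔG = 4.09 kcal/mol between the two chairs.
K = exp(ΔG/RT) with R = 1.987×10⁻³ kcal mol⁻¹ K⁻¹ and T = 195 K gives K ≈ 3.84e+04.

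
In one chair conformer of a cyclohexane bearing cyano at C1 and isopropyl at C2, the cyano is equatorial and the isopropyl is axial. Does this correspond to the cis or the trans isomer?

C1 and C2 have opposite parity, so their axial bonds point in opposite directions.
With opposite-parity carbons, two substituents on the same face are one axial and one equatorial; opposite faces give both axial or both equatorial.
Here the groups are equatorial/axial → same face → cis.

cis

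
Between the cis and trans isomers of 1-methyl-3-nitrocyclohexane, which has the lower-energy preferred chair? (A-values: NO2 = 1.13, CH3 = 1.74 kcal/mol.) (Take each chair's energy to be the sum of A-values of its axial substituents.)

At 1,3 positions (parity same): cis → (e,e or a,a); trans → (a,e or e,a).
Best chair for cis: E = 0.00 kcal/mol; best chair for trans: E = 1.13 kcal/mol.
The cis isomer is lower by 1.13 kcal/mol.

cis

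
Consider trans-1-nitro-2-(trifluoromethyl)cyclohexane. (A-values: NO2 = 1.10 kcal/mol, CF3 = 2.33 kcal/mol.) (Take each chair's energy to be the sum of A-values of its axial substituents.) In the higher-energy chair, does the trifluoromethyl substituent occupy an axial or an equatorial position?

C1 and C2 have opposite parity, so for the trans isomer the two substituents are e,e in one chair and a,a in the other.
Chair I (nitro axial, trifluoromethyl axial): E = 3.43 kcal/mol.
Chair II (nitro equatorial, trifluoromethyl equatorial): E = 0.00 kcal/mol.
Chair I is the less stable (higher-energy) conformer, and in that chair the trifluoromethyl group is axial.

axial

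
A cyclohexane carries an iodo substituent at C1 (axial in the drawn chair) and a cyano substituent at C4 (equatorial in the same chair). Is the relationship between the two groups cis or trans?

cis

C1 and C4 have opposite parity, so their axial bonds point in opposite directions.
With opposite-parity carbons, two substituents on the same face are one axial and one equatorial; opposite faces give both axial or both equatorial.
Here the groups are axial/equatorial → same face → cis.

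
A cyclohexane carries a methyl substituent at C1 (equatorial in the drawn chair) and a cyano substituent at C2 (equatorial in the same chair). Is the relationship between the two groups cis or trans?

trans

C1 and C2 have opposite parity, so their axial bonds point in opposite directions.
With opposite-parity carbons, two substituents on the same face are one axial and one equatorial; opposite faces give both axial or both equatorial.
Here the groups are equatorial/equatorial → opposite face → trans.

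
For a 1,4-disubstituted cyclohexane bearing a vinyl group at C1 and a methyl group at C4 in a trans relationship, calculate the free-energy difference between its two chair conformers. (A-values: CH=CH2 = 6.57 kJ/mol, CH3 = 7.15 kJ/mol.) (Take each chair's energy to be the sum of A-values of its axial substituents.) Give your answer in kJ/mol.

C1 and C4 have opposite parity, so for the trans isomer the two substituents are e,e in one chair and a,a in the other.
Chair I (vinyl axial, methyl axial): E = 13.72 kJ/mol.
Chair II (vinyl equatorial, methyl equatorial): E = 0.00 kJ/mol.
ΔE = 13.72 − 0.00 = 13.72 kJ/mol; chair II is more stable.

13.72 kJ/mol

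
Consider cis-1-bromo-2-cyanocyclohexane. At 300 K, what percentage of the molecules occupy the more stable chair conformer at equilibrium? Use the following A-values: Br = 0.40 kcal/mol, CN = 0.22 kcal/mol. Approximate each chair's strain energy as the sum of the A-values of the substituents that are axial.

C1 and C2 have opposite parity, so for the cis isomer the two substituents are one axial and one equatorial in each chair.
Chair I (bromo axial, cyano equatorial): E = 0.40 kcal/mol; chair II (bromo equatorial, cyano axial): E = 0.22 kcal/mol.
ΔG = 0.18 kcal/mol between the two chairs.
K = exp(ΔG/RT) with R = 1.987×10⁻³ kcal mol⁻¹ K⁻¹ and T = 300 K gives K ≈ 1.35.
Fraction in the lower-energy chair = K/(K+1) = 57.5%.

57.5%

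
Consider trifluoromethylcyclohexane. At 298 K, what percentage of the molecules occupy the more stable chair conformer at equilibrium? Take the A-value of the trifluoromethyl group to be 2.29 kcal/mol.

98.0%

One chair has the trifluoromethyl group axial (E = 2.29 kcal/mol) and the other has it equatorial (E = 0).
ΔG = 2.29 kcal/mol between the two chairs.
K = exp(ΔG/RT) with R = 1.987×10⁻³ kcal mol⁻¹ K⁻¹ and T = 298 K gives K ≈ 47.8.
Fraction in the lower-energy chair = K/(K+1) = 98.0%.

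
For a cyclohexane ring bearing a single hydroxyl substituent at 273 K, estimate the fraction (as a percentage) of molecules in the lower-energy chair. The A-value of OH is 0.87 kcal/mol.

One chair has the hydroxyl group axial (E = 0.87 kcal/mol) and the other has it equatorial (E = 0).
ΔG = 0.87 kcal/mol between the two chairs.
K = exp(ΔG/RT) with R = 1.987×10⁻³ kcal mol⁻¹ K⁻¹ and T = 273 K gives K ≈ 4.97.
Fraction in the lower-energy chair = K/(K+1) = 83.3%.

83.3%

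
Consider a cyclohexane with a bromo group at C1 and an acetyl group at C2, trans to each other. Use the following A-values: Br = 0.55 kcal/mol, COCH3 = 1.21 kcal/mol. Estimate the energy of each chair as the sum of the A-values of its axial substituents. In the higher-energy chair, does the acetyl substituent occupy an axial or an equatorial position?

C1 and C2 have opposite parity, so for the trans isomer the two substituents are e,e in one chair and a,a in the other.
Chair I (bromo axial, acetyl axial): E = 1.76 kcal/mol.
Chair II (bromo equatorial, acetyl equatorial): E = 0.00 kcal/mol.
Chair I is the less stable (higher-energy) conformer, and in that chair the acetyl group is axial.

axial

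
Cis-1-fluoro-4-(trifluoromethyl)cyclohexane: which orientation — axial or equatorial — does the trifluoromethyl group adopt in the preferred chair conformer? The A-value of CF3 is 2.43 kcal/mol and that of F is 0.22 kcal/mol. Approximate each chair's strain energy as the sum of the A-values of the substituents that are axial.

C1 and C4 have opposite parity, so for the cis isomer the two substituents are one axial and one equatorial in each chair.
Chair I (trifluoromethyl axial, fluoro equatorial): E = 2.43 kcal/mol.
Chair II (trifluoromethyl equatorial, fluoro axial): E = 0.22 kcal/mol.
Chair II is the more stable (lower-energy) conformer, and in that chair the trifluoromethyl group is equatorial.

equatorial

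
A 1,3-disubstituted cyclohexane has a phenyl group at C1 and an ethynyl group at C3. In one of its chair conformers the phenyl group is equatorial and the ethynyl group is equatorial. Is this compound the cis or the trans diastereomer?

cis

C1 and C3 have the same parity, so their axial bonds point in the same direction.
With same-parity carbons, two substituents on the same face are both axial or both equatorial; opposite faces give one of each.
Here the groups are equatorial/equatorial → same face → cis.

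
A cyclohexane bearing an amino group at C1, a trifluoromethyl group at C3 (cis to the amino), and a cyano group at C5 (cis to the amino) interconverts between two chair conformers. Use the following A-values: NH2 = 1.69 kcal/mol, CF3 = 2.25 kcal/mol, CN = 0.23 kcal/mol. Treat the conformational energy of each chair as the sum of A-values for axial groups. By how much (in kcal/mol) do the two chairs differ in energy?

Chair I (amino axial, trifluoromethyl axial, cyano axial): E = 4.17 kcal/mol.
Chair II (amino equatorial, trifluoromethyl equatorial, cyano equatorial): E = 0.00 kcal/mol.
ΔE = 4.17 − 0.00 = 4.17 kcal/mol; chair II is more stable.

4.17 kcal/mol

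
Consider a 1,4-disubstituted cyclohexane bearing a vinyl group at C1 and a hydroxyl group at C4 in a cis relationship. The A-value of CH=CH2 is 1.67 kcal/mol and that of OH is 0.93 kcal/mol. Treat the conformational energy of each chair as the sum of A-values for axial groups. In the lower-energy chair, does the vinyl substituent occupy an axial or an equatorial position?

C1 and C4 have opposite parity, so for the cis isomer the two substituents are one axial and one equatorial in each chair.
Chair I (vinyl axial, hydroxyl equatorial): E = 1.67 kcal/mol.
Chair II (vinyl equatorial, hydroxyl axial): E = 0.93 kcal/mol.
Chair II is the more stable (lower-energy) conformer, and in that chair the vinyl group is equatorial.

equatorial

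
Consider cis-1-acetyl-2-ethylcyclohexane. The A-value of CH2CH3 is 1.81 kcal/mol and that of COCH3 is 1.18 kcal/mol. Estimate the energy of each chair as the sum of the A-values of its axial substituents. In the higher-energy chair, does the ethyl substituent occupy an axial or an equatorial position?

C1 and C2 have opposite parity, so for the cis isomer the two substituents are one axial and one equatorial in each chair.
Chair I (ethyl axial, acetyl equatorial): E = 1.81 kcal/mol.
Chair II (ethyl equatorial, acetyl axial): E = 1.18 kcal/mol.
Chair I is the less stable (higher-energy) conformer, and in that chair the ethyl group is axial.

axial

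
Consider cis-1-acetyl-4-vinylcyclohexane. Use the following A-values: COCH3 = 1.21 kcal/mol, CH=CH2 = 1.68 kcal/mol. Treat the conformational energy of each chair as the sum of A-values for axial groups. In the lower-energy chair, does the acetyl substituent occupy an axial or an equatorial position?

axial

C1 and C4 have opposite parity, so for the cis isomer the two substituents are one axial and one equatorial in each chair.
Chair I (acetyl axial, vinyl equatorial): E = 1.21 kcal/mol.
Chair II (acetyl equatorial, vinyl axial): E = 1.68 kcal/mol.
Chair I is the more stable (lower-energy) conformer, and in that chair the acetyl group is axial.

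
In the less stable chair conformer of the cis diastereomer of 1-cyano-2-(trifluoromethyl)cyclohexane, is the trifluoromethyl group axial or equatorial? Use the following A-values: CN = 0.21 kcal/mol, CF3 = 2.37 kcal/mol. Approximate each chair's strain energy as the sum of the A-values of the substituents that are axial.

C1 and C2 have opposite parity, so for the cis isomer the two substituents are one axial and one equatorial in each chair.
Chair I (cyano axial, trifluoromethyl equatorial): E = 0.21 kcal/mol.
Chair II (cyano equatorial, trifluoromethyl axial): E = 2.37 kcal/mol.
Chair II is the less stable (higher-energy) conformer, and in that chair the trifluoromethyl group is axial.

axial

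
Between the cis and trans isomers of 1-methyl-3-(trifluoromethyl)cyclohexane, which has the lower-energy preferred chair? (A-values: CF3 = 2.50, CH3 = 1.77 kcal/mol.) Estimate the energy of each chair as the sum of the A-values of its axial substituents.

cis

At 1,3 positions (parity same): cis → (e,e or a,a); trans → (a,e or e,a).
Best chair for cis: E = 0.00 kcal/mol; best chair for trans: E = 1.77 kcal/mol.
The cis isomer is lower by 1.77 kcal/mol.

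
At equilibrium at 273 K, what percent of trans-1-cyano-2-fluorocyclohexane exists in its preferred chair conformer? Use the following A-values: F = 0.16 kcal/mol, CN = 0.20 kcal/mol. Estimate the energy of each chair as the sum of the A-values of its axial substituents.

66.0%

C1 and C2 have opposite parity, so for the trans isomer the two substituents are e,e in one chair and a,a in the other.
Chair I (fluoro axial, cyano axial): E = 0.36 kcal/mol; chair II (fluoro equatorial, cyano equatorial): E = 0.00 kcal/mol.
ΔG = 0.36 kcal/mol between the two chairs.
K = exp(ΔG/RT) with R = 1.987×10⁻³ kcal mol⁻¹ K⁻¹ and T = 273 K gives K ≈ 1.94.
Fraction in the lower-energy chair = K/(K+1) = 66.0%.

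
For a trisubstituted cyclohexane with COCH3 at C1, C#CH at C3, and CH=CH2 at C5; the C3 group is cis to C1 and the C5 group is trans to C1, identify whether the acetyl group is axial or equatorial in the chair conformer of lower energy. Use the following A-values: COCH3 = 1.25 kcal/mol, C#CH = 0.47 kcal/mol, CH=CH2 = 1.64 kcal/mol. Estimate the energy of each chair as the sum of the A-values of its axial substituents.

equatorial

Chair I (acetyl axial, ethynyl axial, vinyl equatorial): E = 1.72 kcal/mol.
Chair II (acetyl equatorial, ethynyl equatorial, vinyl axial): E = 1.64 kcal/mol.
Chair II is the more stable (lower-energy) conformer, and in that chair the acetyl group is equatorial.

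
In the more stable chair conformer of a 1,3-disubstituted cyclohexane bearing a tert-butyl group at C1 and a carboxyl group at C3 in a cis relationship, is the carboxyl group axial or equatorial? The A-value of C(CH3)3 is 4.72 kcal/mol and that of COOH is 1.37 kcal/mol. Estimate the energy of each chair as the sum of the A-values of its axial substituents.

C1 and C3 have the same parity, so for the cis isomer the two substituents are e,e in one chair and a,a in the other.
Chair I (tert-butyl axial, carboxyl axial): E = 6.09 kcal/mol.
Chair II (tert-butyl equatorial, carboxyl equatorial): E = 0.00 kcal/mol.
Chair II is the more stable (lower-energy) conformer, and in that chair the carboxyl group is equatorial.

equatorial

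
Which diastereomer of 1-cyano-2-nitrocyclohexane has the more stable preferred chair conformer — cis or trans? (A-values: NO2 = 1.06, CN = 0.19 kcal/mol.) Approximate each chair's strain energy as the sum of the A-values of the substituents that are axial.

At 1,2 positions (parity opposite): cis → (a,e or e,a); trans → (e,e or a,a).
Best chair for cis: E = 0.19 kcal/mol; best chair for trans: E = 0.00 kcal/mol.
The trans isomer is lower by 0.19 kcal/mol.

trans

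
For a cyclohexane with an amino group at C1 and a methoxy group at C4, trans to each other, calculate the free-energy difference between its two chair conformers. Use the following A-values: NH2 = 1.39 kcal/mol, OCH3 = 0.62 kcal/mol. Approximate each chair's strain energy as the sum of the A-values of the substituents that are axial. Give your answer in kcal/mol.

2.01 kcal/mol

C1 and C4 have opposite parity, so for the trans isomer the two substituents are e,e in one chair and a,a in the other.
Chair I (amino axial, methoxy axial): E = 2.01 kcal/mol.
Chair II (amino equatorial, methoxy equatorial): E = 0.00 kcal/mol.
ΔE = 2.01 − 0.00 = 2.01 kcal/mol; chair II is more stable.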